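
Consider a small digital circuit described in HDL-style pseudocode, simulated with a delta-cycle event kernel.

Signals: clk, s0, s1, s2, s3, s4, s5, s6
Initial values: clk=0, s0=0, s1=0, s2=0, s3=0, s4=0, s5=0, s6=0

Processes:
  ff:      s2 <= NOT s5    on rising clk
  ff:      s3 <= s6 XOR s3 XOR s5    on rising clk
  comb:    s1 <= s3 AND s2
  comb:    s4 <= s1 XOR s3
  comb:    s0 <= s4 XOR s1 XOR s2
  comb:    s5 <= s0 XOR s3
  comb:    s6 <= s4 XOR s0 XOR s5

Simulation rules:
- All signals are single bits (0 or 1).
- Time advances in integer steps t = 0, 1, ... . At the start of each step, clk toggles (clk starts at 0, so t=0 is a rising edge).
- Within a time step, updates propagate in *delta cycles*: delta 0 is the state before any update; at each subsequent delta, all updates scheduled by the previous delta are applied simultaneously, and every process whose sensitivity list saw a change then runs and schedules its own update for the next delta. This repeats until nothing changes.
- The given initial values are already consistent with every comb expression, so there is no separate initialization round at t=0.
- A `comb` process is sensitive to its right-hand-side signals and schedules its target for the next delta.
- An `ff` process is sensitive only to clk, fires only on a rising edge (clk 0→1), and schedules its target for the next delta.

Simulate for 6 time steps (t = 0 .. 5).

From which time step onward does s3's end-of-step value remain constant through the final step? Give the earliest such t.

t0.Δ0 s0=0 s1=0 s2=0 s3=0 s6=0 s5=0 clk=0 s4=0
t0.Δ1 s0=0 s1=0 s2=0 s3=0 s6=0 s5=0 clk=1 s4=0
t0.Δ2 s0=0 s1=0 s2=1 s3=0 s6=0 s5=0 clk=1 s4=0
t0.Δ3 s0=1 s1=0 s2=1 s3=0 s6=0 s5=0 clk=1 s4=0
t0.Δ4 s0=1 s1=0 s2=1 s3=0 s6=1 s5=1 clk=1 s4=0
t0.Δ5 s0=1 s1=0 s2=1 s3=0 s6=0 s5=1 clk=1 s4=0
t1.Δ0 s0=1 s1=0 s2=1 s3=0 s6=0 s5=1 clk=1 s4=0
t1.Δ1 s0=1 s1=0 s2=1 s3=0 s6=0 s5=1 clk=0 s4=0
t2.Δ0 s0=1 s1=0 s2=1 s3=0 s6=0 s5=1 clk=0 s4=0
t2.Δ1 s0=1 s1=0 s2=1 s3=0 s6=0 s5=1 clk=1 s4=0
t2.Δ2 s0=1 s1=0 s2=0 s3=1 s6=0 s5=1 clk=1 s4=0
t2.Δ3 s0=0 s1=0 s2=0 s3=1 s6=0 s5=0 clk=1 s4=1
t2.Δ4 s0=1 s1=0 s2=0 s3=1 s6=1 s5=1 clk=1 s4=1
t2.Δ5 s0=1 s1=0 s2=0 s3=1 s6=1 s5=0 clk=1 s4=1
t2.Δ6 s0=1 s1=0 s2=0 s3=1 s6=0 s5=0 clk=1 s4=1
t3.Δ0 s0=1 s1=0 s2=0 s3=1 s6=0 s5=0 clk=1 s4=1
t3.Δ1 s0=1 s1=0 s2=0 s3=1 s6=0 s5=0 clk=0 s4=1
t4.Δ0 s0=1 s1=0 s2=0 s3=1 s6=0 s5=0 clk=0 s4=1
t4.Δ1 s0=1 s1=0 s2=0 s3=1 s6=0 s5=0 clk=1 s4=1
t4.Δ2 s0=1 s1=0 s2=1 s3=1 s6=0 s5=0 clk=1 s4=1
t4.Δ3 s0=0 s1=1 s2=1 s3=1 s6=0 s5=0 clk=1 s4=1
t4.Δ4 s0=1 s1=1 s2=1 s3=1 s6=1 s5=1 clk=1 s4=0
t4.Δ5 s0=0 s1=1 s2=1 s3=1 s6=0 s5=0 clk=1 s4=0
t4.Δ6 s0=0 s1=1 s2=1 s3=1 s6=0 s5=1 clk=1 s4=0
t4.Δ7 s0=0 s1=1 s2=1 s3=1 s6=1 s5=1 clk=1 s4=0
t5.Δ0 s0=0 s1=1 s2=1 s3=1 s6=1 s5=1 clk=1 s4=0
t5.Δ1 s0=0 s1=1 s2=1 s3=1 s6=1 s5=1 clk=0 s4=0

2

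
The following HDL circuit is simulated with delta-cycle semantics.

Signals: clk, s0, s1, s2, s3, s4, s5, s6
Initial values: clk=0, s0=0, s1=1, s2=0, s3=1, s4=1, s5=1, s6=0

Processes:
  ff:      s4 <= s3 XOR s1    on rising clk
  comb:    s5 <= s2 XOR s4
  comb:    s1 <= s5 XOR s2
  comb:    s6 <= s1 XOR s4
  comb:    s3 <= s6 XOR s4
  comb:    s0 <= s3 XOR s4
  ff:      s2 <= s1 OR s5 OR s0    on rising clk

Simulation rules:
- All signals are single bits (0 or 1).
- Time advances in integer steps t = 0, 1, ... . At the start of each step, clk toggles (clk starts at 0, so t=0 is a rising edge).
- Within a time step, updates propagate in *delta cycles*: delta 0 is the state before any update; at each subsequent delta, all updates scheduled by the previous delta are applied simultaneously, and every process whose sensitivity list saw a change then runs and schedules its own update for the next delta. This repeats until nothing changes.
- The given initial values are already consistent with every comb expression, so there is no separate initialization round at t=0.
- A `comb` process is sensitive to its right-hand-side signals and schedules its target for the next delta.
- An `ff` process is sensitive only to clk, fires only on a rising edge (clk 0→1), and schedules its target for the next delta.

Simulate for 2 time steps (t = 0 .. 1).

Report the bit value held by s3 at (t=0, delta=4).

t=0 Δ0: s6=0 s2=0 clk=0 s3=1 s1=1 s0=0 s4=1 s5=1
  Δ1: clk:0→1
  Δ2: s2:0→1, s4:1→0
  Δ3: s6:0→1, s3:1→0, s1:1→0, s0:0→1
  Δ4: s6:1→0, s3:0→1, s0:1→0
  Δ5: s3:1→0, s0:0→1
  Δ6: s0:1→0
  (6Δ to stable)
t=1 Δ0: s6=0 s2=1 clk=1 s3=0 s1=0 s0=0 s4=0 s5=1
  Δ1: clk:1→0
  (1Δ to stable)

1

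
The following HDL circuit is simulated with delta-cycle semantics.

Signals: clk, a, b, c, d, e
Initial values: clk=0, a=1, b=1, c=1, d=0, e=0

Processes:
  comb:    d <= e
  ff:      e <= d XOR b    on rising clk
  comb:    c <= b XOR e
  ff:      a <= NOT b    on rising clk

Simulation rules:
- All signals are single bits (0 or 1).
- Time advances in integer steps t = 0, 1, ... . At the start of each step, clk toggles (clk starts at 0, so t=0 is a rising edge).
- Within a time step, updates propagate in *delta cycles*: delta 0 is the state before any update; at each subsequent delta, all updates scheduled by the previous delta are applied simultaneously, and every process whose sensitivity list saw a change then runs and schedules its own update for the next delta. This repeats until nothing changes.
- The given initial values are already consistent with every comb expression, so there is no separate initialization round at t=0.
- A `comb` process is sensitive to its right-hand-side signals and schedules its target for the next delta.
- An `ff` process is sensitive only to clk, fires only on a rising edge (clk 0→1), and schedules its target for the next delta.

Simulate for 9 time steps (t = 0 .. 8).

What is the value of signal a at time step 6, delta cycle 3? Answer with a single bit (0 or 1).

0

t=0 Δ0: e=0 a=1 clk=0 b=1 d=0 c=1
  Δ1: clk:0→1
  Δ2: e:0→1, a:1→0
  Δ3: d:0→1, c:1→0
  (3Δ to stable)
t=1 Δ0: e=1 a=0 clk=1 b=1 d=1 c=0
  Δ1: clk:1→0
  (1Δ to stable)
t=2 Δ0: e=1 a=0 clk=0 b=1 d=1 c=0
  Δ1: clk:0→1
  Δ2: e:1→0
  Δ3: d:1→0, c:0→1
  (3Δ to stable)
t=3 Δ0: e=0 a=0 clk=1 b=1 d=0 c=1
  Δ1: clk:1→0
  (1Δ to stable)
t=4 Δ0: e=0 a=0 clk=0 b=1 d=0 c=1
  Δ1: clk:0→1
  Δ2: e:0→1
  Δ3: d:0→1, c:1→0
  (3Δ to stable)
t=5 Δ0: e=1 a=0 clk=1 b=1 d=1 c=0
  Δ1: clk:1→0
  (1Δ to stable)
t=6 Δ0: e=1 a=0 clk=0 b=1 d=1 c=0
  Δ1: clk:0→1
  Δ2: e:1→0
  Δ3: d:1→0, c:0→1
  (3Δ to stable)
t=7 Δ0: e=0 a=0 clk=1 b=1 d=0 c=1
  Δ1: clk:1→0
  (1Δ to stable)
t=8 Δ0: e=0 a=0 clk=0 b=1 d=0 c=1
  Δ1: clk:0→1
  Δ2: e:0→1
  Δ3: d:0→1, c:1→0
  (3Δ to stable)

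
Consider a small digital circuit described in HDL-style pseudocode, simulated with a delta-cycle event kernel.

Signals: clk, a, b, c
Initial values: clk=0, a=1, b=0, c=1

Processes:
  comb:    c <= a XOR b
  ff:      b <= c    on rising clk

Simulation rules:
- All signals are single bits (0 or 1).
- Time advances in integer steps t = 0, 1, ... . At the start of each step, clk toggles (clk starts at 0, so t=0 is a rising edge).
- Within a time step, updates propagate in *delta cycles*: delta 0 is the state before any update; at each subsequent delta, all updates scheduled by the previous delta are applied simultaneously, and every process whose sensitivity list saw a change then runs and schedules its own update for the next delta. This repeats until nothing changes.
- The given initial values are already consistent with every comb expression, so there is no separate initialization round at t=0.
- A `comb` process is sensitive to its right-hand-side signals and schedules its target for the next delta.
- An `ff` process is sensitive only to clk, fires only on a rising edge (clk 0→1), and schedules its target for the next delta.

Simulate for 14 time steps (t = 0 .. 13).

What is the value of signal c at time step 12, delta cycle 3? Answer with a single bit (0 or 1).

[bits: a,c,clk,b]
t=0: Δ0=1100 Δ1=1110 Δ2=1111 Δ3=1011 | 3Δ
t=1: Δ0=1011 Δ1=1001 | 1Δ
t=2: Δ0=1001 Δ1=1011 Δ2=1010 Δ3=1110 | 3Δ
t=3: Δ0=1110 Δ1=1100 | 1Δ
t=4: Δ0=1100 Δ1=1110 Δ2=1111 Δ3=1011 | 3Δ
t=5: Δ0=1011 Δ1=1001 | 1Δ
t=6: Δ0=1001 Δ1=1011 Δ2=1010 Δ3=1110 | 3Δ
t=7: Δ0=1110 Δ1=1100 | 1Δ
t=8: Δ0=1100 Δ1=1110 Δ2=1111 Δ3=1011 | 3Δ
t=9: Δ0=1011 Δ1=1001 | 1Δ
t=10: Δ0=1001 Δ1=1011 Δ2=1010 Δ3=1110 | 3Δ
t=11: Δ0=1110 Δ1=1100 | 1Δ
t=12: Δ0=1100 Δ1=1110 Δ2=1111 Δ3=1011 | 3Δ
t=13: Δ0=1011 Δ1=1001 | 1Δ

0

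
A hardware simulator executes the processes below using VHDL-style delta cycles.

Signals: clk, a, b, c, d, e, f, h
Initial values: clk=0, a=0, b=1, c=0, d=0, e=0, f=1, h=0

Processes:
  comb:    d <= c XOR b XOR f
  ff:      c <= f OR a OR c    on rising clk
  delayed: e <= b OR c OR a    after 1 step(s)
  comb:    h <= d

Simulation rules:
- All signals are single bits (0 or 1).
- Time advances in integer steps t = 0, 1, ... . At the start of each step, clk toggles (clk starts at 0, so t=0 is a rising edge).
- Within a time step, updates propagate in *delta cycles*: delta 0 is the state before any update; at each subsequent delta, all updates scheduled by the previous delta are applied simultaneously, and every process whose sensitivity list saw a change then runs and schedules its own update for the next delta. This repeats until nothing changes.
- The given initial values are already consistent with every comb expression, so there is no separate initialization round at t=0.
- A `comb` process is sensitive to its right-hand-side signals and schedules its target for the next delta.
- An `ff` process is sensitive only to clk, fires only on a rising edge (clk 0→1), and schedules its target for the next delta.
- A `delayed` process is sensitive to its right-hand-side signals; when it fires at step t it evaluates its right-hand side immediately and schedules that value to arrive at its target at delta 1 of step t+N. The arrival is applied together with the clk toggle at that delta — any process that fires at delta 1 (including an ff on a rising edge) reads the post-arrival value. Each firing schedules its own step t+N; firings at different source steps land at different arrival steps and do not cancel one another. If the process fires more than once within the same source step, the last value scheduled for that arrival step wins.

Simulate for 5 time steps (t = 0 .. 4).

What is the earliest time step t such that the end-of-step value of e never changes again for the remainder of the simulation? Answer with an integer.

1

t0.Δ0 f=1 b=1 c=0 a=0 clk=0 e=0 d=0 h=0
t0.Δ1 f=1 b=1 c=0 a=0 clk=1 e=0 d=0 h=0
t0.Δ2 f=1 b=1 c=1 a=0 clk=1 e=0 d=0 h=0
t0.Δ3 f=1 b=1 c=1 a=0 clk=1 e=0 d=1 h=0
t0.Δ4 f=1 b=1 c=1 a=0 clk=1 e=0 d=1 h=1
t1.Δ0 f=1 b=1 c=1 a=0 clk=1 e=0 d=1 h=1
t1.Δ1 f=1 b=1 c=1 a=0 clk=0 e=1 d=1 h=1
t2.Δ0 f=1 b=1 c=1 a=0 clk=0 e=1 d=1 h=1
t2.Δ1 f=1 b=1 c=1 a=0 clk=1 e=1 d=1 h=1
t3.Δ0 f=1 b=1 c=1 a=0 clk=1 e=1 d=1 h=1
t3.Δ1 f=1 b=1 c=1 a=0 clk=0 e=1 d=1 h=1
t4.Δ0 f=1 b=1 c=1 a=0 clk=0 e=1 d=1 h=1
t4.Δ1 f=1 b=1 c=1 a=0 clk=1 e=1 d=1 h=1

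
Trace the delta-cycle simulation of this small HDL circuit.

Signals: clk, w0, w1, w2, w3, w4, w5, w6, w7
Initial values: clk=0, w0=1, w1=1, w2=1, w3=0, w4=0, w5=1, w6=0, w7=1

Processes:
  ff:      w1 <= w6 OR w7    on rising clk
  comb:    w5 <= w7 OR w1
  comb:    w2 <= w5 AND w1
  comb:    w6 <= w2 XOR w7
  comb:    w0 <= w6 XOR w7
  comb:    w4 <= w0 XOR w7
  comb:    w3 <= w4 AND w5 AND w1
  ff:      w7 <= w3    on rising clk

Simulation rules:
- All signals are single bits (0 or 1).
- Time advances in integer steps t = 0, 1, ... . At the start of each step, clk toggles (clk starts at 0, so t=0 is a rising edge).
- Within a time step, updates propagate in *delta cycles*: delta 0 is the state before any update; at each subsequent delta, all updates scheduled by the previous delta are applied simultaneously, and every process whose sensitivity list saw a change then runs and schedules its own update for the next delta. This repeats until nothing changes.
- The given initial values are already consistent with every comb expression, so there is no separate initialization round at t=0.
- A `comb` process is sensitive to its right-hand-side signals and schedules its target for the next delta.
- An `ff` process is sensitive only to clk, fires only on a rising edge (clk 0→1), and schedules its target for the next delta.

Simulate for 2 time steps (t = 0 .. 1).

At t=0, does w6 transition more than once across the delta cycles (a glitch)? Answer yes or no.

no

t0.Δ0 w5=1 w6=0 clk=0 w4=0 w1=1 w2=1 w0=1 w3=0 w7=1
t0.Δ1 w5=1 w6=0 clk=1 w4=0 w1=1 w2=1 w0=1 w3=0 w7=1
t0.Δ2 w5=1 w6=0 clk=1 w4=0 w1=1 w2=1 w0=1 w3=0 w7=0
t0.Δ3 w5=1 w6=1 clk=1 w4=1 w1=1 w2=1 w0=0 w3=0 w7=0
t0.Δ4 w5=1 w6=1 clk=1 w4=0 w1=1 w2=1 w0=1 w3=1 w7=0
t0.Δ5 w5=1 w6=1 clk=1 w4=1 w1=1 w2=1 w0=1 w3=0 w7=0
t0.Δ6 w5=1 w6=1 clk=1 w4=1 w1=1 w2=1 w0=1 w3=1 w7=0
t1.Δ0 w5=1 w6=1 clk=1 w4=1 w1=1 w2=1 w0=1 w3=1 w7=0
t1.Δ1 w5=1 w6=1 clk=0 w4=1 w1=1 w2=1 w0=1 w3=1 w7=0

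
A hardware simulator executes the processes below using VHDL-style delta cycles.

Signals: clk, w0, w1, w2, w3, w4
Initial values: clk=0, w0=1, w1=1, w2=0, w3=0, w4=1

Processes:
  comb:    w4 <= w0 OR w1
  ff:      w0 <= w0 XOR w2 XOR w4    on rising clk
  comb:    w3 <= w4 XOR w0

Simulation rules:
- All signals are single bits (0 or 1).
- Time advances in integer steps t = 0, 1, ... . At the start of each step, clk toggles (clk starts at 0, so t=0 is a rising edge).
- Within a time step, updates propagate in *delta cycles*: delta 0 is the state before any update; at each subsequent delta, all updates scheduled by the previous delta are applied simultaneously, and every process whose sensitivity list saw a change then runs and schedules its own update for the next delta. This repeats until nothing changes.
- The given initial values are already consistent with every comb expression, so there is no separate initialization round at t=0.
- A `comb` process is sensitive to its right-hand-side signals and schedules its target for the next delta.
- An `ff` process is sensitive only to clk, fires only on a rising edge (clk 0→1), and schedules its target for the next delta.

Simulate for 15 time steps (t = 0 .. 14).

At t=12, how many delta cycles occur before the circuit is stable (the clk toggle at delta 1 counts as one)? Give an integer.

3

[bits: w2,w3,w0,clk,w4,w1]
t=0: Δ0=001011 Δ1=001111 Δ2=000111 Δ3=010111 | 3Δ
t=1: Δ0=010111 Δ1=010011 | 1Δ
t=2: Δ0=010011 Δ1=010111 Δ2=011111 Δ3=001111 | 3Δ
t=3: Δ0=001111 Δ1=001011 | 1Δ
t=4: Δ0=001011 Δ1=001111 Δ2=000111 Δ3=010111 | 3Δ
t=5: Δ0=010111 Δ1=010011 | 1Δ
t=6: Δ0=010011 Δ1=010111 Δ2=011111 Δ3=001111 | 3Δ
t=7: Δ0=001111 Δ1=001011 | 1Δ
t=8: Δ0=001011 Δ1=001111 Δ2=000111 Δ3=010111 | 3Δ
t=9: Δ0=010111 Δ1=010011 | 1Δ
t=10: Δ0=010011 Δ1=010111 Δ2=011111 Δ3=001111 | 3Δ
t=11: Δ0=001111 Δ1=001011 | 1Δ
t=12: Δ0=001011 Δ1=001111 Δ2=000111 Δ3=010111 | 3Δ
t=13: Δ0=010111 Δ1=010011 | 1Δ
t=14: Δ0=010011 Δ1=010111 Δ2=011111 Δ3=001111 | 3Δ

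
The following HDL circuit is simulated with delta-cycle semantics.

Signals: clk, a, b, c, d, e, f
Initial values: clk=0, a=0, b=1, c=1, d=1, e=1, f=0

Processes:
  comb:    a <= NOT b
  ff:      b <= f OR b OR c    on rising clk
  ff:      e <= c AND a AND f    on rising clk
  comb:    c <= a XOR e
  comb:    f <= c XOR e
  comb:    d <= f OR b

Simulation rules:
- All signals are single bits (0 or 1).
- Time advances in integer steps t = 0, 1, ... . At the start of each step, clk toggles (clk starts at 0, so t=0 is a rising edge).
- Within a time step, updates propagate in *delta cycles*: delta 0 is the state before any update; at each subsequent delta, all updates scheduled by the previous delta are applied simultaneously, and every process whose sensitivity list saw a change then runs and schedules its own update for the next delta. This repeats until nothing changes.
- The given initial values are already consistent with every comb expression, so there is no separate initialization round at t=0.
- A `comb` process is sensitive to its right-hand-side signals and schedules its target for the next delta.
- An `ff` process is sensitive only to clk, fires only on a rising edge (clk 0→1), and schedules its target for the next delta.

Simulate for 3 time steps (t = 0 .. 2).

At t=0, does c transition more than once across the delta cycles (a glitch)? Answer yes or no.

[bits: clk,c,d,e,f,b,a]
t=0: Δ0=0111010 Δ1=1111010 Δ2=1110010 Δ3=1010110 Δ4=1010010 | 4Δ
t=1: Δ0=1010010 Δ1=0010010 | 1Δ
t=2: Δ0=0010010 Δ1=1010010 | 1Δ

no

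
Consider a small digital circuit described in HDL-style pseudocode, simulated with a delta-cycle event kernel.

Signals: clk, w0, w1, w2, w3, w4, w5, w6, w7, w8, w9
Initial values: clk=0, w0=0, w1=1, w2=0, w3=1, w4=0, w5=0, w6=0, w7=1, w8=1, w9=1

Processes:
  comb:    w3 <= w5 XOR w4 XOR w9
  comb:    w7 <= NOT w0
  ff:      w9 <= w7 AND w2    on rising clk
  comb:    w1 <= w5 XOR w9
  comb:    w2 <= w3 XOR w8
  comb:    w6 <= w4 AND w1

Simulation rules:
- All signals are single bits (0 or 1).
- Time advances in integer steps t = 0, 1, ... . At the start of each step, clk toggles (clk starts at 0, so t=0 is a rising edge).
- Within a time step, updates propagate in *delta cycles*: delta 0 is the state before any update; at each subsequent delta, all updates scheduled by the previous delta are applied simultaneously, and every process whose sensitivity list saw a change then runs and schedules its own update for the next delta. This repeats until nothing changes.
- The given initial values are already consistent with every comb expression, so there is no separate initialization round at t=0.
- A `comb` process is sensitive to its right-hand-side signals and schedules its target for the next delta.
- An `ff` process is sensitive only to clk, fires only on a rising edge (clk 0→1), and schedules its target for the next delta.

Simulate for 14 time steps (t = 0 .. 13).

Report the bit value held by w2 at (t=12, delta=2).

0

t0.Δ0 w8=1 w0=0 w2=0 w5=0 w1=1 w7=1 w6=0 w3=1 clk=0 w4=0 w9=1
t0.Δ1 w8=1 w0=0 w2=0 w5=0 w1=1 w7=1 w6=0 w3=1 clk=1 w4=0 w9=1
t0.Δ2 w8=1 w0=0 w2=0 w5=0 w1=1 w7=1 w6=0 w3=1 clk=1 w4=0 w9=0
t0.Δ3 w8=1 w0=0 w2=0 w5=0 w1=0 w7=1 w6=0 w3=0 clk=1 w4=0 w9=0
t0.Δ4 w8=1 w0=0 w2=1 w5=0 w1=0 w7=1 w6=0 w3=0 clk=1 w4=0 w9=0
t1.Δ0 w8=1 w0=0 w2=1 w5=0 w1=0 w7=1 w6=0 w3=0 clk=1 w4=0 w9=0
t1.Δ1 w8=1 w0=0 w2=1 w5=0 w1=0 w7=1 w6=0 w3=0 clk=0 w4=0 w9=0
t2.Δ0 w8=1 w0=0 w2=1 w5=0 w1=0 w7=1 w6=0 w3=0 clk=0 w4=0 w9=0
t2.Δ1 w8=1 w0=0 w2=1 w5=0 w1=0 w7=1 w6=0 w3=0 clk=1 w4=0 w9=0
t2.Δ2 w8=1 w0=0 w2=1 w5=0 w1=0 w7=1 w6=0 w3=0 clk=1 w4=0 w9=1
t2.Δ3 w8=1 w0=0 w2=1 w5=0 w1=1 w7=1 w6=0 w3=1 clk=1 w4=0 w9=1
t2.Δ4 w8=1 w0=0 w2=0 w5=0 w1=1 w7=1 w6=0 w3=1 clk=1 w4=0 w9=1
t3.Δ0 w8=1 w0=0 w2=0 w5=0 w1=1 w7=1 w6=0 w3=1 clk=1 w4=0 w9=1
t3.Δ1 w8=1 w0=0 w2=0 w5=0 w1=1 w7=1 w6=0 w3=1 clk=0 w4=0 w9=1
t4.Δ0 w8=1 w0=0 w2=0 w5=0 w1=1 w7=1 w6=0 w3=1 clk=0 w4=0 w9=1
t4.Δ1 w8=1 w0=0 w2=0 w5=0 w1=1 w7=1 w6=0 w3=1 clk=1 w4=0 w9=1
t4.Δ2 w8=1 w0=0 w2=0 w5=0 w1=1 w7=1 w6=0 w3=1 clk=1 w4=0 w9=0
t4.Δ3 w8=1 w0=0 w2=0 w5=0 w1=0 w7=1 w6=0 w3=0 clk=1 w4=0 w9=0
t4.Δ4 w8=1 w0=0 w2=1 w5=0 w1=0 w7=1 w6=0 w3=0 clk=1 w4=0 w9=0
t5.Δ0 w8=1 w0=0 w2=1 w5=0 w1=0 w7=1 w6=0 w3=0 clk=1 w4=0 w9=0
t5.Δ1 w8=1 w0=0 w2=1 w5=0 w1=0 w7=1 w6=0 w3=0 clk=0 w4=0 w9=0
t6.Δ0 w8=1 w0=0 w2=1 w5=0 w1=0 w7=1 w6=0 w3=0 clk=0 w4=0 w9=0
t6.Δ1 w8=1 w0=0 w2=1 w5=0 w1=0 w7=1 w6=0 w3=0 clk=1 w4=0 w9=0
t6.Δ2 w8=1 w0=0 w2=1 w5=0 w1=0 w7=1 w6=0 w3=0 clk=1 w4=0 w9=1
t6.Δ3 w8=1 w0=0 w2=1 w5=0 w1=1 w7=1 w6=0 w3=1 clk=1 w4=0 w9=1
t6.Δ4 w8=1 w0=0 w2=0 w5=0 w1=1 w7=1 w6=0 w3=1 clk=1 w4=0 w9=1
t7.Δ0 w8=1 w0=0 w2=0 w5=0 w1=1 w7=1 w6=0 w3=1 clk=1 w4=0 w9=1
t7.Δ1 w8=1 w0=0 w2=0 w5=0 w1=1 w7=1 w6=0 w3=1 clk=0 w4=0 w9=1
t8.Δ0 w8=1 w0=0 w2=0 w5=0 w1=1 w7=1 w6=0 w3=1 clk=0 w4=0 w9=1
t8.Δ1 w8=1 w0=0 w2=0 w5=0 w1=1 w7=1 w6=0 w3=1 clk=1 w4=0 w9=1
t8.Δ2 w8=1 w0=0 w2=0 w5=0 w1=1 w7=1 w6=0 w3=1 clk=1 w4=0 w9=0
t8.Δ3 w8=1 w0=0 w2=0 w5=0 w1=0 w7=1 w6=0 w3=0 clk=1 w4=0 w9=0
t8.Δ4 w8=1 w0=0 w2=1 w5=0 w1=0 w7=1 w6=0 w3=0 clk=1 w4=0 w9=0
t9.Δ0 w8=1 w0=0 w2=1 w5=0 w1=0 w7=1 w6=0 w3=0 clk=1 w4=0 w9=0
t9.Δ1 w8=1 w0=0 w2=1 w5=0 w1=0 w7=1 w6=0 w3=0 clk=0 w4=0 w9=0
t10.Δ0 w8=1 w0=0 w2=1 w5=0 w1=0 w7=1 w6=0 w3=0 clk=0 w4=0 w9=0
t10.Δ1 w8=1 w0=0 w2=1 w5=0 w1=0 w7=1 w6=0 w3=0 clk=1 w4=0 w9=0
t10.Δ2 w8=1 w0=0 w2=1 w5=0 w1=0 w7=1 w6=0 w3=0 clk=1 w4=0 w9=1
t10.Δ3 w8=1 w0=0 w2=1 w5=0 w1=1 w7=1 w6=0 w3=1 clk=1 w4=0 w9=1
t10.Δ4 w8=1 w0=0 w2=0 w5=0 w1=1 w7=1 w6=0 w3=1 clk=1 w4=0 w9=1
t11.Δ0 w8=1 w0=0 w2=0 w5=0 w1=1 w7=1 w6=0 w3=1 clk=1 w4=0 w9=1
t11.Δ1 w8=1 w0=0 w2=0 w5=0 w1=1 w7=1 w6=0 w3=1 clk=0 w4=0 w9=1
t12.Δ0 w8=1 w0=0 w2=0 w5=0 w1=1 w7=1 w6=0 w3=1 clk=0 w4=0 w9=1
t12.Δ1 w8=1 w0=0 w2=0 w5=0 w1=1 w7=1 w6=0 w3=1 clk=1 w4=0 w9=1
t12.Δ2 w8=1 w0=0 w2=0 w5=0 w1=1 w7=1 w6=0 w3=1 clk=1 w4=0 w9=0
t12.Δ3 w8=1 w0=0 w2=0 w5=0 w1=0 w7=1 w6=0 w3=0 clk=1 w4=0 w9=0
t12.Δ4 w8=1 w0=0 w2=1 w5=0 w1=0 w7=1 w6=0 w3=0 clk=1 w4=0 w9=0
t13.Δ0 w8=1 w0=0 w2=1 w5=0 w1=0 w7=1 w6=0 w3=0 clk=1 w4=0 w9=0
t13.Δ1 w8=1 w0=0 w2=1 w5=0 w1=0 w7=1 w6=0 w3=0 clk=0 w4=0 w9=0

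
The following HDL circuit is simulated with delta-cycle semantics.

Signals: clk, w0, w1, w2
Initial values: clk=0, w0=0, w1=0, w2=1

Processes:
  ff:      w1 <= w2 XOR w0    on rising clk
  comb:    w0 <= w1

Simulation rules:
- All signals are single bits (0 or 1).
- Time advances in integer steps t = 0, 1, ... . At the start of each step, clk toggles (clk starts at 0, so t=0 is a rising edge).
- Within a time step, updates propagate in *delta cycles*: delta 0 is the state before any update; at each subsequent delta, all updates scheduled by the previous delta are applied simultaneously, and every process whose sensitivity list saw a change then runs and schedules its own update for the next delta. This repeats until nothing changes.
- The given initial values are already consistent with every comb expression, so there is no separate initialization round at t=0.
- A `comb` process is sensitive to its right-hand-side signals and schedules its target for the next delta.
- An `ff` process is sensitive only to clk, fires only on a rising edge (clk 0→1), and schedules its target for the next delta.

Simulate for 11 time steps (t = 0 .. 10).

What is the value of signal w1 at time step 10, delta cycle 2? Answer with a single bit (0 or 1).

0

[bits: clk,w0,w2,w1]
t=0: Δ0=0010 Δ1=1010 Δ2=1011 Δ3=1111 | 3Δ
t=1: Δ0=1111 Δ1=0111 | 1Δ
t=2: Δ0=0111 Δ1=1111 Δ2=1110 Δ3=1010 | 3Δ
t=3: Δ0=1010 Δ1=0010 | 1Δ
t=4: Δ0=0010 Δ1=1010 Δ2=1011 Δ3=1111 | 3Δ
t=5: Δ0=1111 Δ1=0111 | 1Δ
t=6: Δ0=0111 Δ1=1111 Δ2=1110 Δ3=1010 | 3Δ
t=7: Δ0=1010 Δ1=0010 | 1Δ
t=8: Δ0=0010 Δ1=1010 Δ2=1011 Δ3=1111 | 3Δ
t=9: Δ0=1111 Δ1=0111 | 1Δ
t=10: Δ0=0111 Δ1=1111 Δ2=1110 Δ3=1010 | 3Δ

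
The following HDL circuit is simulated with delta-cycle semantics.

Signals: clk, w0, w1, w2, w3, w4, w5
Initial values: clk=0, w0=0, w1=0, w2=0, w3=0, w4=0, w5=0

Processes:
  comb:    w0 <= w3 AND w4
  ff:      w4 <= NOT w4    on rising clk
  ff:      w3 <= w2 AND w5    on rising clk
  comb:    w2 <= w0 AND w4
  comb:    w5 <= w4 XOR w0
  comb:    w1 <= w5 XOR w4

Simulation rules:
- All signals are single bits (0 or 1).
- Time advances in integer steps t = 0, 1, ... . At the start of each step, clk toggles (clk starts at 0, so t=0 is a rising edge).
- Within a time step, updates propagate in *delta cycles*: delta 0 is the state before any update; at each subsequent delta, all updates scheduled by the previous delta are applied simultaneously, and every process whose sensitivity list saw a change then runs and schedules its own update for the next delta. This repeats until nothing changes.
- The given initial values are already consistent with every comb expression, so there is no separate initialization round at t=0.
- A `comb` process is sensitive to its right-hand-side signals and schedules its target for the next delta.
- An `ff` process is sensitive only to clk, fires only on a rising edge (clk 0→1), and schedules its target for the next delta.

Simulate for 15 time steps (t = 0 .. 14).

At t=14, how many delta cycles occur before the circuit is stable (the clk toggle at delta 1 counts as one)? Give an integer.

t=0 Δ0: w0=0 w1=0 clk=0 w3=0 w2=0 w5=0 w4=0
  Δ1: clk:0→1
  Δ2: w4:0→1
  Δ3: w1:0→1, w5:0→1
  Δ4: w1:1→0
  (4Δ to stable)
t=1 Δ0: w0=0 w1=0 clk=1 w3=0 w2=0 w5=1 w4=1
  Δ1: clk:1→0
  (1Δ to stable)
t=2 Δ0: w0=0 w1=0 clk=0 w3=0 w2=0 w5=1 w4=1
  Δ1: clk:0→1
  Δ2: w4:1→0
  Δ3: w1:0→1, w5:1→0
  Δ4: w1:1→0
  (4Δ to stable)
t=3 Δ0: w0=0 w1=0 clk=1 w3=0 w2=0 w5=0 w4=0
  Δ1: clk:1→0
  (1Δ to stable)
t=4 Δ0: w0=0 w1=0 clk=0 w3=0 w2=0 w5=0 w4=0
  Δ1: clk:0→1
  Δ2: w4:0→1
  Δ3: w1:0→1, w5:0→1
  Δ4: w1:1→0
  (4Δ to stable)
t=5 Δ0: w0=0 w1=0 clk=1 w3=0 w2=0 w5=1 w4=1
  Δ1: clk:1→0
  (1Δ to stable)
t=6 Δ0: w0=0 w1=0 clk=0 w3=0 w2=0 w5=1 w4=1
  Δ1: clk:0→1
  Δ2: w4:1→0
  Δ3: w1:0→1, w5:1→0
  Δ4: w1:1→0
  (4Δ to stable)
t=7 Δ0: w0=0 w1=0 clk=1 w3=0 w2=0 w5=0 w4=0
  Δ1: clk:1→0
  (1Δ to stable)
t=8 Δ0: w0=0 w1=0 clk=0 w3=0 w2=0 w5=0 w4=0
  Δ1: clk:0→1
  Δ2: w4:0→1
  Δ3: w1:0→1, w5:0→1
  Δ4: w1:1→0
  (4Δ to stable)
t=9 Δ0: w0=0 w1=0 clk=1 w3=0 w2=0 w5=1 w4=1
  Δ1: clk:1→0
  (1Δ to stable)
t=10 Δ0: w0=0 w1=0 clk=0 w3=0 w2=0 w5=1 w4=1
  Δ1: clk:0→1
  Δ2: w4:1→0
  Δ3: w1:0→1, w5:1→0
  Δ4: w1:1→0
  (4Δ to stable)
t=11 Δ0: w0=0 w1=0 clk=1 w3=0 w2=0 w5=0 w4=0
  Δ1: clk:1→0
  (1Δ to stable)
t=12 Δ0: w0=0 w1=0 clk=0 w3=0 w2=0 w5=0 w4=0
  Δ1: clk:0→1
  Δ2: w4:0→1
  Δ3: w1:0→1, w5:0→1
  Δ4: w1:1→0
  (4Δ to stable)
t=13 Δ0: w0=0 w1=0 clk=1 w3=0 w2=0 w5=1 w4=1
  Δ1: clk:1→0
  (1Δ to stable)
t=14 Δ0: w0=0 w1=0 clk=0 w3=0 w2=0 w5=1 w4=1
  Δ1: clk:0→1
  Δ2: w4:1→0
  Δ3: w1:0→1, w5:1→0
  Δ4: w1:1→0
  (4Δ to stable)

4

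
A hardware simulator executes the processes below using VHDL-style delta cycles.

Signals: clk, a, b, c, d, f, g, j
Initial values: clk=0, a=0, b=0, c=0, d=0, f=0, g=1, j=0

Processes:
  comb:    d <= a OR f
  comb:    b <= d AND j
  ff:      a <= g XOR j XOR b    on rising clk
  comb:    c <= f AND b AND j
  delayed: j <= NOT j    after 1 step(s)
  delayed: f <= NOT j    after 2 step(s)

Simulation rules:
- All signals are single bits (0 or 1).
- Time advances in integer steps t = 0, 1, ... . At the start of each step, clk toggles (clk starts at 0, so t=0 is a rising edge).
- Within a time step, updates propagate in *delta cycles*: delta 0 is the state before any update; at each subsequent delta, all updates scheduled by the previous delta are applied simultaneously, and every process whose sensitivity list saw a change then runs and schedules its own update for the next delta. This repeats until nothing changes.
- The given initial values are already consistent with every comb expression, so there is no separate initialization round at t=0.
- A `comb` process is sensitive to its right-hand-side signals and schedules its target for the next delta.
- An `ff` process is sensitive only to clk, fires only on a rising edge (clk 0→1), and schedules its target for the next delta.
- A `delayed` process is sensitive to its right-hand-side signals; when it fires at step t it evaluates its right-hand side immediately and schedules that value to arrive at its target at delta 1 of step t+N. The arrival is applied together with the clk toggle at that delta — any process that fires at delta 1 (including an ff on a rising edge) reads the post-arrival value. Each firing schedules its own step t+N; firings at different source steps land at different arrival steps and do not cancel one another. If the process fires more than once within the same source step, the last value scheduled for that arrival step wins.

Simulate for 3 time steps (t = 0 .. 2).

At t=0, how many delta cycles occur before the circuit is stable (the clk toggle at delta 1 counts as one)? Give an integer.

t=0 Δ0: j=0 g=1 a=0 clk=0 b=0 f=0 d=0 c=0
  Δ1: clk:0→1
  Δ2: a:0→1
  Δ3: d:0→1
  (3Δ to stable)
t=1 Δ0: j=0 g=1 a=1 clk=1 b=0 f=0 d=1 c=0
  Δ1: clk:1→0
  (1Δ to stable)
t=2 Δ0: j=0 g=1 a=1 clk=0 b=0 f=0 d=1 c=0
  Δ1: clk:0→1
  (1Δ to stable)

3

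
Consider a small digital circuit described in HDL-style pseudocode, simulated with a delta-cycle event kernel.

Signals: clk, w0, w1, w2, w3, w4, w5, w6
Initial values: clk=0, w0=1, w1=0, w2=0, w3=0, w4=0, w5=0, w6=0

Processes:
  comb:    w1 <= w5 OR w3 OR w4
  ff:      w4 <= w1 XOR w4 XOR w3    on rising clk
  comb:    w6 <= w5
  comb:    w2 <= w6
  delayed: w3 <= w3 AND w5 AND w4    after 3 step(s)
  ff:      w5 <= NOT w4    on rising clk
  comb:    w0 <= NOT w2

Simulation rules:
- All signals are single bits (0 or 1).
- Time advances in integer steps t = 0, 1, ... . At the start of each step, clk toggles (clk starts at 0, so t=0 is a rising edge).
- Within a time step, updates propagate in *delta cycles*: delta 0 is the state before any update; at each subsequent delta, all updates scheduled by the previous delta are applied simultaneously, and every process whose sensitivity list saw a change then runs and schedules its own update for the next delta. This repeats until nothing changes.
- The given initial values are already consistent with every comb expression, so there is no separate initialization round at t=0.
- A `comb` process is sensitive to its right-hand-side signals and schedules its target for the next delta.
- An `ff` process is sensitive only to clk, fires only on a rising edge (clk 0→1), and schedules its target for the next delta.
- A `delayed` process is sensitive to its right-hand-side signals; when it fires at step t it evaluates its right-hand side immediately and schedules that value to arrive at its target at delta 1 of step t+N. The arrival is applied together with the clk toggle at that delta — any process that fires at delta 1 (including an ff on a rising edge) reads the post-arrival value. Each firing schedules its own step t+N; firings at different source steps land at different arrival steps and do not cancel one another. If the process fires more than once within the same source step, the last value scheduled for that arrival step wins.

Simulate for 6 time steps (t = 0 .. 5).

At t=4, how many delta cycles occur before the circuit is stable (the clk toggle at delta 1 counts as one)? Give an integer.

5

t0.Δ0 w4=0 w2=0 w3=0 w5=0 w6=0 w1=0 clk=0 w0=1
t0.Δ1 w4=0 w2=0 w3=0 w5=0 w6=0 w1=0 clk=1 w0=1
t0.Δ2 w4=0 w2=0 w3=0 w5=1 w6=0 w1=0 clk=1 w0=1
t0.Δ3 w4=0 w2=0 w3=0 w5=1 w6=1 w1=1 clk=1 w0=1
t0.Δ4 w4=0 w2=1 w3=0 w5=1 w6=1 w1=1 clk=1 w0=1
t0.Δ5 w4=0 w2=1 w3=0 w5=1 w6=1 w1=1 clk=1 w0=0
t1.Δ0 w4=0 w2=1 w3=0 w5=1 w6=1 w1=1 clk=1 w0=0
t1.Δ1 w4=0 w2=1 w3=0 w5=1 w6=1 w1=1 clk=0 w0=0
t2.Δ0 w4=0 w2=1 w3=0 w5=1 w6=1 w1=1 clk=0 w0=0
t2.Δ1 w4=0 w2=1 w3=0 w5=1 w6=1 w1=1 clk=1 w0=0
t2.Δ2 w4=1 w2=1 w3=0 w5=1 w6=1 w1=1 clk=1 w0=0
t3.Δ0 w4=1 w2=1 w3=0 w5=1 w6=1 w1=1 clk=1 w0=0
t3.Δ1 w4=1 w2=1 w3=0 w5=1 w6=1 w1=1 clk=0 w0=0
t4.Δ0 w4=1 w2=1 w3=0 w5=1 w6=1 w1=1 clk=0 w0=0
t4.Δ1 w4=1 w2=1 w3=0 w5=1 w6=1 w1=1 clk=1 w0=0
t4.Δ2 w4=0 w2=1 w3=0 w5=0 w6=1 w1=1 clk=1 w0=0
t4.Δ3 w4=0 w2=1 w3=0 w5=0 w6=0 w1=0 clk=1 w0=0
t4.Δ4 w4=0 w2=0 w3=0 w5=0 w6=0 w1=0 clk=1 w0=0
t4.Δ5 w4=0 w2=0 w3=0 w5=0 w6=0 w1=0 clk=1 w0=1
t5.Δ0 w4=0 w2=0 w3=0 w5=0 w6=0 w1=0 clk=1 w0=1
t5.Δ1 w4=0 w2=0 w3=0 w5=0 w6=0 w1=0 clk=0 w0=1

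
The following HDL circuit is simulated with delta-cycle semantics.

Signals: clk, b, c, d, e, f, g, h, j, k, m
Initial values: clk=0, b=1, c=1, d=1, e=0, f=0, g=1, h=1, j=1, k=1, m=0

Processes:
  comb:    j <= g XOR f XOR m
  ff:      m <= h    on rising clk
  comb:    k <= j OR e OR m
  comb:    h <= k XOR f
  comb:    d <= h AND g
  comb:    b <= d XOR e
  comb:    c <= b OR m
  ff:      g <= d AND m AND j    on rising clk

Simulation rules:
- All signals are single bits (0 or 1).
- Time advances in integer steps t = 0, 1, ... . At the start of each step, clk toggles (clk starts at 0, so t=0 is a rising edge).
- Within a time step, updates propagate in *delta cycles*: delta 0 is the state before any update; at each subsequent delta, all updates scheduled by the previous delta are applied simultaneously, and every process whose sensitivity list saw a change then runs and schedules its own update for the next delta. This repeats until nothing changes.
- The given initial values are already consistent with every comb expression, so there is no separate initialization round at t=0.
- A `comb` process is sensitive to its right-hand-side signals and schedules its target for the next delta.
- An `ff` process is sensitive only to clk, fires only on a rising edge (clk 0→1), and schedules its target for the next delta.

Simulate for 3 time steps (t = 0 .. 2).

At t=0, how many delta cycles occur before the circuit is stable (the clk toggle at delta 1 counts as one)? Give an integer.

4

t0.Δ0 k=1 e=0 g=1 j=1 b=1 c=1 m=0 d=1 h=1 clk=0 f=0
t0.Δ1 k=1 e=0 g=1 j=1 b=1 c=1 m=0 d=1 h=1 clk=1 f=0
t0.Δ2 k=1 e=0 g=0 j=1 b=1 c=1 m=1 d=1 h=1 clk=1 f=0
t0.Δ3 k=1 e=0 g=0 j=1 b=1 c=1 m=1 d=0 h=1 clk=1 f=0
t0.Δ4 k=1 e=0 g=0 j=1 b=0 c=1 m=1 d=0 h=1 clk=1 f=0
t1.Δ0 k=1 e=0 g=0 j=1 b=0 c=1 m=1 d=0 h=1 clk=1 f=0
t1.Δ1 k=1 e=0 g=0 j=1 b=0 c=1 m=1 d=0 h=1 clk=0 f=0
t2.Δ0 k=1 e=0 g=0 j=1 b=0 c=1 m=1 d=0 h=1 clk=0 f=0
t2.Δ1 k=1 e=0 g=0 j=1 b=0 c=1 m=1 d=0 h=1 clk=1 f=0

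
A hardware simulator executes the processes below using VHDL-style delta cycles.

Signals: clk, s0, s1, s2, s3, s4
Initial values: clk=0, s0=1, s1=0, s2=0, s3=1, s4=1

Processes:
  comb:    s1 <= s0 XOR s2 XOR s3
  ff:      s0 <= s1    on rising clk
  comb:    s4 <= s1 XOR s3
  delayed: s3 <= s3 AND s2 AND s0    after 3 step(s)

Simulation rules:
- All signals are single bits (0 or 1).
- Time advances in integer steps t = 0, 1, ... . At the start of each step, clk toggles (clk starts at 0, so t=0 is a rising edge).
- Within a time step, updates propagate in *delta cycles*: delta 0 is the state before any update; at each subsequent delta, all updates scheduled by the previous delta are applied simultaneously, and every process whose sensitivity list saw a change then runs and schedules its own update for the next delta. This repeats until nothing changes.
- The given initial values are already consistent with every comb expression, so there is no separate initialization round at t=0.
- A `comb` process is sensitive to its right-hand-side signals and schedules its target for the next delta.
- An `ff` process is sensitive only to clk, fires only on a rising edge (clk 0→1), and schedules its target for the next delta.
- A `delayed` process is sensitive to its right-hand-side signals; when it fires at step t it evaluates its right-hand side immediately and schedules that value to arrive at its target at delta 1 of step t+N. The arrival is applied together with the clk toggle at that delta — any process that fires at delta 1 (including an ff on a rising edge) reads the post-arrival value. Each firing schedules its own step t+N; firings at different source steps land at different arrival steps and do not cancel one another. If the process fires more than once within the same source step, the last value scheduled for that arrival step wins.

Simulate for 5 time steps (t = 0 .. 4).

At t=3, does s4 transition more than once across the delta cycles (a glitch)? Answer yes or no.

yes

[bits: s1,s4,s0,clk,s3,s2]
t=0: Δ0=011010 Δ1=011110 Δ2=010110 Δ3=110110 Δ4=100110 | 4Δ
t=1: Δ0=100110 Δ1=100010 | 1Δ
t=2: Δ0=100010 Δ1=100110 Δ2=101110 Δ3=001110 Δ4=011110 | 4Δ
t=3: Δ0=011110 Δ1=011000 Δ2=101000 Δ3=111000 | 3Δ
t=4: Δ0=111000 Δ1=111100 | 1Δ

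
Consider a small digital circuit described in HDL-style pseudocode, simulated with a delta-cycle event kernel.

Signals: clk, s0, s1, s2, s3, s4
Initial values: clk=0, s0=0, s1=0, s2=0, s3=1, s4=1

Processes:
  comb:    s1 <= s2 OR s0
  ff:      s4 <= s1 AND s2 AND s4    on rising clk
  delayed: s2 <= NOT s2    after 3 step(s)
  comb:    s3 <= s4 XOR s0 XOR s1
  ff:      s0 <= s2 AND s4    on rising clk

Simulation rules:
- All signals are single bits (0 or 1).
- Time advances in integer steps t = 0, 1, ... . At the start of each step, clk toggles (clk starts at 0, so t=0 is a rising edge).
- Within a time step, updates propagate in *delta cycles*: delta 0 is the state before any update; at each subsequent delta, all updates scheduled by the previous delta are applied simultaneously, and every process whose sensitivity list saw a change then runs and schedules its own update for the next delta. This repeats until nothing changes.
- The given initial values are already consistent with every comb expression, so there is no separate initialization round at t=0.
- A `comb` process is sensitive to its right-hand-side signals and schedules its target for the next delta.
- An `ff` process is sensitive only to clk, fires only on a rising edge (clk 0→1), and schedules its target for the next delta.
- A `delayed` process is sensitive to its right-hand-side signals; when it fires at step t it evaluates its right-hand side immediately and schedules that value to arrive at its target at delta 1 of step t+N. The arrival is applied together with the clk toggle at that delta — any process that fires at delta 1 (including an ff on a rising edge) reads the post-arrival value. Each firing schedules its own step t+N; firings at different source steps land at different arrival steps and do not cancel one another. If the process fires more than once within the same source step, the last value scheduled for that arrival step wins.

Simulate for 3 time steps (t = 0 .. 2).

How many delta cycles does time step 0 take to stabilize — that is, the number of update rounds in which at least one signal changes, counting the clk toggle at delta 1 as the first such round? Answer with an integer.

[bits: s1,clk,s4,s3,s2,s0]
t=0: Δ0=001100 Δ1=011100 Δ2=010100 Δ3=010000 | 3Δ
t=1: Δ0=010000 Δ1=000000 | 1Δ
t=2: Δ0=000000 Δ1=010000 | 1Δ

3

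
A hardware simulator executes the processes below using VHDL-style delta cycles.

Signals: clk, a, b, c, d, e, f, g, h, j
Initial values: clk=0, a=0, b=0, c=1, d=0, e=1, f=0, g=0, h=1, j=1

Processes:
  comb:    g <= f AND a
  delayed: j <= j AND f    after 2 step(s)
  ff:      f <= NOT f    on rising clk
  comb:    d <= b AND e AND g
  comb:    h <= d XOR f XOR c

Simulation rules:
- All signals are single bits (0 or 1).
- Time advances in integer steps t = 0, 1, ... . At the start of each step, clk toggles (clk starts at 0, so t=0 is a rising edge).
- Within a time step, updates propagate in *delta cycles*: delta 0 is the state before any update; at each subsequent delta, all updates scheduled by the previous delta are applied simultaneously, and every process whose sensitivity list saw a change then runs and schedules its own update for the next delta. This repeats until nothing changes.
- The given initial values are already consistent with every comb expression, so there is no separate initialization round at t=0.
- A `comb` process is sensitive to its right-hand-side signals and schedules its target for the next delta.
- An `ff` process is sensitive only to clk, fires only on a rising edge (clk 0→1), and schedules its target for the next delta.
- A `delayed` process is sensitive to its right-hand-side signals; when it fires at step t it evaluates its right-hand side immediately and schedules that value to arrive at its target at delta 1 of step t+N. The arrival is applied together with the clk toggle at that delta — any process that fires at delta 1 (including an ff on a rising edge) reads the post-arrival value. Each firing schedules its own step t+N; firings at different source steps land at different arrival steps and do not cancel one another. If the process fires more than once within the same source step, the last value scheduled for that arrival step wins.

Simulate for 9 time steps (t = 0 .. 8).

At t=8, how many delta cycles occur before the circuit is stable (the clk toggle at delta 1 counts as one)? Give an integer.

t=0 Δ0: b=0 clk=0 e=1 d=0 f=0 a=0 c=1 j=1 g=0 h=1
  Δ1: clk:0→1
  Δ2: f:0→1
  Δ3: h:1→0
  (3Δ to stable)
t=1 Δ0: b=0 clk=1 e=1 d=0 f=1 a=0 c=1 j=1 g=0 h=0
  Δ1: clk:1→0
  (1Δ to stable)
t=2 Δ0: b=0 clk=0 e=1 d=0 f=1 a=0 c=1 j=1 g=0 h=0
  Δ1: clk:0→1
  Δ2: f:1→0
  Δ3: h:0→1
  (3Δ to stable)
t=3 Δ0: b=0 clk=1 e=1 d=0 f=0 a=0 c=1 j=1 g=0 h=1
  Δ1: clk:1→0
  (1Δ to stable)
t=4 Δ0: b=0 clk=0 e=1 d=0 f=0 a=0 c=1 j=1 g=0 h=1
  Δ1: clk:0→1, j:1→0
  Δ2: f:0→1
  Δ3: h:1→0
  (3Δ to stable)
t=5 Δ0: b=0 clk=1 e=1 d=0 f=1 a=0 c=1 j=0 g=0 h=0
  Δ1: clk:1→0
  (1Δ to stable)
t=6 Δ0: b=0 clk=0 e=1 d=0 f=1 a=0 c=1 j=0 g=0 h=0
  Δ1: clk:0→1
  Δ2: f:1→0
  Δ3: h:0→1
  (3Δ to stable)
t=7 Δ0: b=0 clk=1 e=1 d=0 f=0 a=0 c=1 j=0 g=0 h=1
  Δ1: clk:1→0
  (1Δ to stable)
t=8 Δ0: b=0 clk=0 e=1 d=0 f=0 a=0 c=1 j=0 g=0 h=1
  Δ1: clk:0→1
  Δ2: f:0→1
  Δ3: h:1→0
  (3Δ to stable)

3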